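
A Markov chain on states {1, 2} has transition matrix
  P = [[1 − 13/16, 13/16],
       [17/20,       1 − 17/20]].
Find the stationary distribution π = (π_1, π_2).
π_1 = 68/133, π_2 = 65/133

Solve πP = π with π_1 + π_2 = 1. From πP = π: π_1 · (1 − 13/16) + π_2 · 17/20 = π_1 ⇒ π_2 · 17/20 = π_1 · 13/16 ⇒ π_2/π_1 = (13/16)/(17/20) = 65/68. Together with π_1 + π_2 = 1:
  π_1 = (17/20)/(13/16 + 17/20) = (17/20)/(133/80) = 68/133,
  π_2 = (13/16)/(13/16 + 17/20) = (13/16)/(133/80) = 65/133.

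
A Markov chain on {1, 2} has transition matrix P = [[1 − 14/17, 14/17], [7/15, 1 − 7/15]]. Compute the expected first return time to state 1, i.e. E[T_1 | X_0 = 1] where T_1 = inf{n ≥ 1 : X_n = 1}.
E[T_1 | X_0 = 1] = 1/π_1 = 47/17

For an irreducible recurrent Markov chain with stationary distribution π, E[T_i | X_0 = i] = 1/π_i (Kac's formula). Here π_1 = (7/15)/(14/17 + 7/15) = (7/15)/(329/255) = 17/47, so E[T_1 | X_0 = 1] = 1/π_1 = (14/17 + 7/15)/(7/15) = (329/255)/(7/15) = 47/17.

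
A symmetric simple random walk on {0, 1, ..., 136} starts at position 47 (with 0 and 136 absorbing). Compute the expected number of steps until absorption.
E[τ | X_0 = 47] = 4183

Let v_k = E[τ | X_0 = k]. Boundary: v_0 = v_136 = 0. Recurrence: v_k = 1 + (v_{k-1} + v_{k+1})/2 for 1 ≤ k ≤ 135. The particular solution to v_k − (v_{k-1} + v_{k+1})/2 = 1 is v_k = −k^2. Adding homogeneous solution A + B k and matching boundaries gives v_k = k (136 − k). Substituting k = 47: v_47 = 47 · 89 = 4183.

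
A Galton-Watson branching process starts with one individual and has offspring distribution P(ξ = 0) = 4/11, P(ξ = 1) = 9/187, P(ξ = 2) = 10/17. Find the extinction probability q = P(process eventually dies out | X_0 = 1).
q = 34/55

The pgf is f(s) = 4/11 + 9/187·s + 10/17·s². The extinction probability q is the smallest fixed point of f in [0, 1]. Setting s = f(s):
  10/17·s² + (9/187 − 1)·s + 4/11 = 0
  10/17·s² − (4/11 + 10/17)·s + 4/11 = 0
which factors as (s − 1)·(10/17·s − 4/11) = 0, giving roots s = 1 and s = (4/11)/(10/17) = 34/55.
Mean offspring μ = 9/187 + 2·10/17 = 229/187 > 1 (supercritical), so q < 1. The extinction probability is the smaller root: q = (4/11)/(10/17) = 34/55.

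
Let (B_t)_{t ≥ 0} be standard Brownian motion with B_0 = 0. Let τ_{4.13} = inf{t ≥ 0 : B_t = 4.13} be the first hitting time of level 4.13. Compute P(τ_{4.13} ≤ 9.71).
P(τ_{4.13} ≤ 9.71) = 2(1 − Φ(4.13/√9.71)) = 2(1 − Φ(1.3254)) ≈ 0.1850

By the reflection principle for standard BM, P(τ_b ≤ t) = 2 · P(B_t ≥ b). Since B_t ~ N(0, t), P(B_t ≥ 4.13) = 1 − Φ(4.13/√t) = 1 − Φ(4.13/√9.71) = 1 − Φ(1.3254) ≈ 0.09252. Doubling: P(τ_{4.13} ≤ 9.71) ≈ 2 · 0.09252 = 0.18504 ≈ 0.1850.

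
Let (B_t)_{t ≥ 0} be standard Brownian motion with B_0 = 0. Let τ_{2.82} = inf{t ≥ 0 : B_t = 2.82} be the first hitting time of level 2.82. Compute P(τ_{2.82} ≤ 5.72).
P(τ_{2.82} ≤ 5.72) = 2(1 − Φ(2.82/√5.72)) = 2(1 − Φ(1.1791)) ≈ 0.2384

By the reflection principle for standard BM, P(τ_b ≤ t) = 2 · P(B_t ≥ b). Since B_t ~ N(0, t), P(B_t ≥ 2.82) = 1 − Φ(2.82/√t) = 1 − Φ(2.82/√5.72) = 1 − Φ(1.1791) ≈ 0.11918. Doubling: P(τ_{2.82} ≤ 5.72) ≈ 2 · 0.11918 = 0.23836 ≈ 0.2384.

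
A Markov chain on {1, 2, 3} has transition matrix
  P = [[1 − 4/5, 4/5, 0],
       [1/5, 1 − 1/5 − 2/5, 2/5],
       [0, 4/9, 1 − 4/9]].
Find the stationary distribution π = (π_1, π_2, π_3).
π = (5/43, 20/43, 18/43)

This is a birth-death chain on three states, which satisfies detailed balance: π_1 · P_{12} = π_2 · P_{21} and π_2 · P_{23} = π_3 · P_{32}.
From π_1 · 4/5 = π_2 · 1/5: π_2/π_1 = (4/5)/(1/5) = 4.
From π_2 · 2/5 = π_3 · 4/9: π_3/π_2 = (2/5)/(4/9) = 9/10.
Take π_1 proportional to 1; then unnormalized π = (1, 4, 18/5). Normalize by dividing by the sum 43/5:
  π = (5/43, 20/43, 18/43).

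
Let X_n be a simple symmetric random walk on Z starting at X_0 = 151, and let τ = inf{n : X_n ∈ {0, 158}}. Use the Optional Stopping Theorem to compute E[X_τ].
E[X_τ] = 151

X_n is a martingale and τ is a bounded-mean stopping time (indeed τ is finite a.s. with bounded expectation since the walk is in a bounded region). By the OST, E[X_τ] = E[X_0] = 151. Equivalently: E[X_τ] = 158 · P(hit 158 first) + 0 · P(hit 0 first) = 158 · (151/158) = 151.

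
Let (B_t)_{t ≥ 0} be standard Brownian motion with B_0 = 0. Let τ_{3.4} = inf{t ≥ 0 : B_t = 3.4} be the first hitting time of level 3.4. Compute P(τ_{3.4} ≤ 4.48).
P(τ_{3.4} ≤ 4.48) = 2(1 − Φ(3.4/√4.48)) = 2(1 − Φ(1.6063)) ≈ 0.1082

By the reflection principle for standard BM, P(τ_b ≤ t) = 2 · P(B_t ≥ b). Since B_t ~ N(0, t), P(B_t ≥ 3.4) = 1 − Φ(3.4/√t) = 1 − Φ(3.4/√4.48) = 1 − Φ(1.6063) ≈ 0.05410. Doubling: P(τ_{3.4} ≤ 4.48) ≈ 2 · 0.05410 = 0.10820 ≈ 0.1082.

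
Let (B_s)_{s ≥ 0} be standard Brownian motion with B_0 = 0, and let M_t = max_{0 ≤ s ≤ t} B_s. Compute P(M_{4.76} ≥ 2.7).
P(M_{4.76} ≥ 2.7) = 2·P(B_{4.76} ≥ 2.7) = 2(1 − Φ(2.7/√4.76)) ≈ 0.2159

By the reflection principle for Brownian motion, P(M_t ≥ a) = 2 · P(B_t ≥ a) for a ≥ 0. Since B_t ~ N(0, t), P(B_t ≥ 2.7) = 1 − Φ(2.7/√t) = 1 − Φ(2.7/√4.76) = 1 − Φ(1.2375). So
  P(M_{4.76} ≥ 2.7) = 2(1 − Φ(1.2375)) ≈ 0.2159.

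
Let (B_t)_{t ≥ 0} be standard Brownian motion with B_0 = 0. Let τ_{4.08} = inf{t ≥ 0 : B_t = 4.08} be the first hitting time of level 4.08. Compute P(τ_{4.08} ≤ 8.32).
P(τ_{4.08} ≤ 8.32) = 2(1 − Φ(4.08/√8.32)) = 2(1 − Φ(1.4145)) ≈ 0.1572

By the reflection principle for standard BM, P(τ_b ≤ t) = 2 · P(B_t ≥ b). Since B_t ~ N(0, t), P(B_t ≥ 4.08) = 1 − Φ(4.08/√t) = 1 − Φ(4.08/√8.32) = 1 − Φ(1.4145) ≈ 0.07861. Doubling: P(τ_{4.08} ≤ 8.32) ≈ 2 · 0.07861 = 0.15722 ≈ 0.1572.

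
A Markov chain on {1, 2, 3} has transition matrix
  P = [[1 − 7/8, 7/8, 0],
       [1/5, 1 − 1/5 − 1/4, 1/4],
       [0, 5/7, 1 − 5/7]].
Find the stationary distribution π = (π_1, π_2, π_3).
π = (32/221, 140/221, 49/221)

This is a birth-death chain on three states, which satisfies detailed balance: π_1 · P_{12} = π_2 · P_{21} and π_2 · P_{23} = π_3 · P_{32}.
From π_1 · 7/8 = π_2 · 1/5: π_2/π_1 = (7/8)/(1/5) = 35/8.
From π_2 · 1/4 = π_3 · 5/7: π_3/π_2 = (1/4)/(5/7) = 7/20.
Take π_1 proportional to 1; then unnormalized π = (1, 35/8, 49/32). Normalize by dividing by the sum 221/32:
  π = (32/221, 140/221, 49/221).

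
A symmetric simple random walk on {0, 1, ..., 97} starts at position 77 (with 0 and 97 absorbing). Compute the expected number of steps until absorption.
E[τ | X_0 = 77] = 1540

Let v_k = E[τ | X_0 = k]. Boundary: v_0 = v_97 = 0. Recurrence: v_k = 1 + (v_{k-1} + v_{k+1})/2 for 1 ≤ k ≤ 96. The particular solution to v_k − (v_{k-1} + v_{k+1})/2 = 1 is v_k = −k^2. Adding homogeneous solution A + B k and matching boundaries gives v_k = k (97 − k). Substituting k = 77: v_77 = 77 · 20 = 1540.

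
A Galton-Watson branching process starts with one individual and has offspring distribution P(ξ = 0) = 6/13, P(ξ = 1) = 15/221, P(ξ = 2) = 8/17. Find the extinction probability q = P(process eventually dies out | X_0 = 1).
q = 51/52

The pgf is f(s) = 6/13 + 15/221·s + 8/17·s². The extinction probability q is the smallest fixed point of f in [0, 1]. Setting s = f(s):
  8/17·s² + (15/221 − 1)·s + 6/13 = 0
  8/17·s² − (6/13 + 8/17)·s + 6/13 = 0
which factors as (s − 1)·(8/17·s − 6/13) = 0, giving roots s = 1 and s = (6/13)/(8/17) = 51/52.
Mean offspring μ = 15/221 + 2·8/17 = 223/221 > 1 (supercritical), so q < 1. The extinction probability is the smaller root: q = (6/13)/(8/17) = 51/52.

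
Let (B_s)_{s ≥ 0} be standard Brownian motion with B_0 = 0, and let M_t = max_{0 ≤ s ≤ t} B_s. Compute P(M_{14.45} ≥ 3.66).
P(M_{14.45} ≥ 3.66) = 2·P(B_{14.45} ≥ 3.66) = 2(1 − Φ(3.66/√14.45)) ≈ 0.3356

By the reflection principle for Brownian motion, P(M_t ≥ a) = 2 · P(B_t ≥ a) for a ≥ 0. Since B_t ~ N(0, t), P(B_t ≥ 3.66) = 1 − Φ(3.66/√t) = 1 − Φ(3.66/√14.45) = 1 − Φ(0.9628). So
  P(M_{14.45} ≥ 3.66) = 2(1 − Φ(0.9628)) ≈ 0.3356.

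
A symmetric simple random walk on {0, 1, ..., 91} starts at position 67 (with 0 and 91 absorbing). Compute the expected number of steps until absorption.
E[τ | X_0 = 67] = 1608

Let v_k = E[τ | X_0 = k]. Boundary: v_0 = v_91 = 0. Recurrence: v_k = 1 + (v_{k-1} + v_{k+1})/2 for 1 ≤ k ≤ 90. The particular solution to v_k − (v_{k-1} + v_{k+1})/2 = 1 is v_k = −k^2. Adding homogeneous solution A + B k and matching boundaries gives v_k = k (91 − k). Substituting k = 67: v_67 = 67 · 24 = 1608.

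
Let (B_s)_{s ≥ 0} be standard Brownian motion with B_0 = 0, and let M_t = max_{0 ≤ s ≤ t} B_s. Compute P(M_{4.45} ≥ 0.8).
P(M_{4.45} ≥ 0.8) = 2·P(B_{4.45} ≥ 0.8) = 2(1 − Φ(0.8/√4.45)) ≈ 0.7045

By the reflection principle for Brownian motion, P(M_t ≥ a) = 2 · P(B_t ≥ a) for a ≥ 0. Since B_t ~ N(0, t), P(B_t ≥ 0.8) = 1 − Φ(0.8/√t) = 1 − Φ(0.8/√4.45) = 1 − Φ(0.3792). So
  P(M_{4.45} ≥ 0.8) = 2(1 − Φ(0.3792)) ≈ 0.7045.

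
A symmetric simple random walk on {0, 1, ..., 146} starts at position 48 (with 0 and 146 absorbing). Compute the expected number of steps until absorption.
E[τ | X_0 = 48] = 4704

Let v_k = E[τ | X_0 = k]. Boundary: v_0 = v_146 = 0. Recurrence: v_k = 1 + (v_{k-1} + v_{k+1})/2 for 1 ≤ k ≤ 145. The particular solution to v_k − (v_{k-1} + v_{k+1})/2 = 1 is v_k = −k^2. Adding homogeneous solution A + B k and matching boundaries gives v_k = k (146 − k). Substituting k = 48: v_48 = 48 · 98 = 4704.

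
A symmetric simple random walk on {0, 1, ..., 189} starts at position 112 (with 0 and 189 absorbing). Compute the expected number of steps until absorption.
E[τ | X_0 = 112] = 8624

Let v_k = E[τ | X_0 = k]. Boundary: v_0 = v_189 = 0. Recurrence: v_k = 1 + (v_{k-1} + v_{k+1})/2 for 1 ≤ k ≤ 188. The particular solution to v_k − (v_{k-1} + v_{k+1})/2 = 1 is v_k = −k^2. Adding homogeneous solution A + B k and matching boundaries gives v_k = k (189 − k). Substituting k = 112: v_112 = 112 · 77 = 8624.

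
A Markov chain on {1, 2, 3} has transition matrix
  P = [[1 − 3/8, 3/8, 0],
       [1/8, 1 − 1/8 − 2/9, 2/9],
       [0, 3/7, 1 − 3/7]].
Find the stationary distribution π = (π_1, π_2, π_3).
π = (9/50, 27/50, 7/25)

This is a birth-death chain on three states, which satisfies detailed balance: π_1 · P_{12} = π_2 · P_{21} and π_2 · P_{23} = π_3 · P_{32}.
From π_1 · 3/8 = π_2 · 1/8: π_2/π_1 = (3/8)/(1/8) = 3.
From π_2 · 2/9 = π_3 · 3/7: π_3/π_2 = (2/9)/(3/7) = 14/27.
Take π_1 proportional to 1; then unnormalized π = (1, 3, 14/9). Normalize by dividing by the sum 50/9:
  π = (9/50, 27/50, 7/25).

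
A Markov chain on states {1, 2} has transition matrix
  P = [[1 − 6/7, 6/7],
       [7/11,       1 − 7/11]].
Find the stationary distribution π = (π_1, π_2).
π_1 = 49/115, π_2 = 66/115

Solve πP = π with π_1 + π_2 = 1. From πP = π: π_1 · (1 − 6/7) + π_2 · 7/11 = π_1 ⇒ π_2 · 7/11 = π_1 · 6/7 ⇒ π_2/π_1 = (6/7)/(7/11) = 66/49. Together with π_1 + π_2 = 1:
  π_1 = (7/11)/(6/7 + 7/11) = (7/11)/(115/77) = 49/115,
  π_2 = (6/7)/(6/7 + 7/11) = (6/7)/(115/77) = 66/115.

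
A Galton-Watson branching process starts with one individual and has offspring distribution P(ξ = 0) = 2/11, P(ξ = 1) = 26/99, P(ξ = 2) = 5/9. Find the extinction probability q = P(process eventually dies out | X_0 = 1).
q = 18/55

The pgf is f(s) = 2/11 + 26/99·s + 5/9·s². The extinction probability q is the smallest fixed point of f in [0, 1]. Setting s = f(s):
  5/9·s² + (26/99 − 1)·s + 2/11 = 0
  5/9·s² − (2/11 + 5/9)·s + 2/11 = 0
which factors as (s − 1)·(5/9·s − 2/11) = 0, giving roots s = 1 and s = (2/11)/(5/9) = 18/55.
Mean offspring μ = 26/99 + 2·5/9 = 136/99 > 1 (supercritical), so q < 1. The extinction probability is the smaller root: q = (2/11)/(5/9) = 18/55.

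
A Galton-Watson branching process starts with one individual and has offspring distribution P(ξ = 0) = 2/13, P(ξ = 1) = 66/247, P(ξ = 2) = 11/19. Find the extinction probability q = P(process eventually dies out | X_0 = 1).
q = 38/143

The pgf is f(s) = 2/13 + 66/247·s + 11/19·s². The extinction probability q is the smallest fixed point of f in [0, 1]. Setting s = f(s):
  11/19·s² + (66/247 − 1)·s + 2/13 = 0
  11/19·s² − (2/13 + 11/19)·s + 2/13 = 0
which factors as (s − 1)·(11/19·s − 2/13) = 0, giving roots s = 1 and s = (2/13)/(11/19) = 38/143.
Mean offspring μ = 66/247 + 2·11/19 = 352/247 > 1 (supercritical), so q < 1. The extinction probability is the smaller root: q = (2/13)/(11/19) = 38/143.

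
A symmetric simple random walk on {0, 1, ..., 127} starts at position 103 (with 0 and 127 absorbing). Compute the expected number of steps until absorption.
E[τ | X_0 = 103] = 2472

Let v_k = E[τ | X_0 = k]. Boundary: v_0 = v_127 = 0. Recurrence: v_k = 1 + (v_{k-1} + v_{k+1})/2 for 1 ≤ k ≤ 126. The particular solution to v_k − (v_{k-1} + v_{k+1})/2 = 1 is v_k = −k^2. Adding homogeneous solution A + B k and matching boundaries gives v_k = k (127 − k). Substituting k = 103: v_103 = 103 · 24 = 2472.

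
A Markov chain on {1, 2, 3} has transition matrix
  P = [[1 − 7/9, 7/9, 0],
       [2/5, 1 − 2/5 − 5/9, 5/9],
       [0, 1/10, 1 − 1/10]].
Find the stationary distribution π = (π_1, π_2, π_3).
π = (162/2227, 315/2227, 1750/2227)

This is a birth-death chain on three states, which satisfies detailed balance: π_1 · P_{12} = π_2 · P_{21} and π_2 · P_{23} = π_3 · P_{32}.
From π_1 · 7/9 = π_2 · 2/5: π_2/π_1 = (7/9)/(2/5) = 35/18.
From π_2 · 5/9 = π_3 · 1/10: π_3/π_2 = (5/9)/(1/10) = 50/9.
Take π_1 proportional to 1; then unnormalized π = (1, 35/18, 875/81). Normalize by dividing by the sum 2227/162:
  π = (162/2227, 315/2227, 1750/2227).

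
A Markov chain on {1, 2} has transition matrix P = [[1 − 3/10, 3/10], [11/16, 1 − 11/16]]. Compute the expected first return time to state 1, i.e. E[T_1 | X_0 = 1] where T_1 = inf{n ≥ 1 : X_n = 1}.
E[T_1 | X_0 = 1] = 1/π_1 = 79/55

For an irreducible recurrent Markov chain with stationary distribution π, E[T_i | X_0 = i] = 1/π_i (Kac's formula). Here π_1 = (11/16)/(3/10 + 11/16) = (11/16)/(79/80) = 55/79, so E[T_1 | X_0 = 1] = 1/π_1 = (3/10 + 11/16)/(11/16) = (79/80)/(11/16) = 79/55.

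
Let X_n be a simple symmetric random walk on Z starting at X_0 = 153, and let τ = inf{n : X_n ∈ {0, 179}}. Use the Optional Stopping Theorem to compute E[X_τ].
E[X_τ] = 153

X_n is a martingale and τ is a bounded-mean stopping time (indeed τ is finite a.s. with bounded expectation since the walk is in a bounded region). By the OST, E[X_τ] = E[X_0] = 153. Equivalently: E[X_τ] = 179 · P(hit 179 first) + 0 · P(hit 0 first) = 179 · (153/179) = 153.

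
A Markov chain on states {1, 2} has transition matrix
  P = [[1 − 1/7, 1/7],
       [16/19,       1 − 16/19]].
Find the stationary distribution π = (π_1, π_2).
π_1 = 112/131, π_2 = 19/131

Solve πP = π with π_1 + π_2 = 1. From πP = π: π_1 · (1 − 1/7) + π_2 · 16/19 = π_1 ⇒ π_2 · 16/19 = π_1 · 1/7 ⇒ π_2/π_1 = (1/7)/(16/19) = 19/112. Together with π_1 + π_2 = 1:
  π_1 = (16/19)/(1/7 + 16/19) = (16/19)/(131/133) = 112/131,
  π_2 = (1/7)/(1/7 + 16/19) = (1/7)/(131/133) = 19/131.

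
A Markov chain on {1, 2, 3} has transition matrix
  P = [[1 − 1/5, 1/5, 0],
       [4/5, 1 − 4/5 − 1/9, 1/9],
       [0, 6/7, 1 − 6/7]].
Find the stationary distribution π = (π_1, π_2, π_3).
π = (216/277, 54/277, 7/277)

This is a birth-death chain on three states, which satisfies detailed balance: π_1 · P_{12} = π_2 · P_{21} and π_2 · P_{23} = π_3 · P_{32}.
From π_1 · 1/5 = π_2 · 4/5: π_2/π_1 = (1/5)/(4/5) = 1/4.
From π_2 · 1/9 = π_3 · 6/7: π_3/π_2 = (1/9)/(6/7) = 7/54.
Take π_1 proportional to 1; then unnormalized π = (1, 1/4, 7/216). Normalize by dividing by the sum 277/216:
  π = (216/277, 54/277, 7/277).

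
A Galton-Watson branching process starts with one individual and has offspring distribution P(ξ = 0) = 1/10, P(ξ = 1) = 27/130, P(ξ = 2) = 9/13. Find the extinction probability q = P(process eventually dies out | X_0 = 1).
q = 13/90

The pgf is f(s) = 1/10 + 27/130·s + 9/13·s². The extinction probability q is the smallest fixed point of f in [0, 1]. Setting s = f(s):
  9/13·s² + (27/130 − 1)·s + 1/10 = 0
  9/13·s² − (1/10 + 9/13)·s + 1/10 = 0
which factors as (s − 1)·(9/13·s − 1/10) = 0, giving roots s = 1 and s = (1/10)/(9/13) = 13/90.
Mean offspring μ = 27/130 + 2·9/13 = 207/130 > 1 (supercritical), so q < 1. The extinction probability is the smaller root: q = (1/10)/(9/13) = 13/90.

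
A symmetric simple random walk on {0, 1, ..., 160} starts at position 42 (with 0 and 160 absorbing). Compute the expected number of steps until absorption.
E[τ | X_0 = 42] = 4956

Let v_k = E[τ | X_0 = k]. Boundary: v_0 = v_160 = 0. Recurrence: v_k = 1 + (v_{k-1} + v_{k+1})/2 for 1 ≤ k ≤ 159. The particular solution to v_k − (v_{k-1} + v_{k+1})/2 = 1 is v_k = −k^2. Adding homogeneous solution A + B k and matching boundaries gives v_k = k (160 − k). Substituting k = 42: v_42 = 42 · 118 = 4956.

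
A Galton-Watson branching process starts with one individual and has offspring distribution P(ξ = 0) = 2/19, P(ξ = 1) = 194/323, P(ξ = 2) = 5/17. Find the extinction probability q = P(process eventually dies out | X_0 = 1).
q = 34/95

The pgf is f(s) = 2/19 + 194/323·s + 5/17·s². The extinction probability q is the smallest fixed point of f in [0, 1]. Setting s = f(s):
  5/17·s² + (194/323 − 1)·s + 2/19 = 0
  5/17·s² − (2/19 + 5/17)·s + 2/19 = 0
which factors as (s − 1)·(5/17·s − 2/19) = 0, giving roots s = 1 and s = (2/19)/(5/17) = 34/95.
Mean offspring μ = 194/323 + 2·5/17 = 384/323 > 1 (supercritical), so q < 1. The extinction probability is the smaller root: q = (2/19)/(5/17) = 34/95.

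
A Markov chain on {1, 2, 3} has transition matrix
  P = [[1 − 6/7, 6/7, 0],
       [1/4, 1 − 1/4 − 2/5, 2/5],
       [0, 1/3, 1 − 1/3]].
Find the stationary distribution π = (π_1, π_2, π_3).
π = (35/299, 120/299, 144/299)

This is a birth-death chain on three states, which satisfies detailed balance: π_1 · P_{12} = π_2 · P_{21} and π_2 · P_{23} = π_3 · P_{32}.
From π_1 · 6/7 = π_2 · 1/4: π_2/π_1 = (6/7)/(1/4) = 24/7.
From π_2 · 2/5 = π_3 · 1/3: π_3/π_2 = (2/5)/(1/3) = 6/5.
Take π_1 proportional to 1; then unnormalized π = (1, 24/7, 144/35). Normalize by dividing by the sum 299/35:
  π = (35/299, 120/299, 144/299).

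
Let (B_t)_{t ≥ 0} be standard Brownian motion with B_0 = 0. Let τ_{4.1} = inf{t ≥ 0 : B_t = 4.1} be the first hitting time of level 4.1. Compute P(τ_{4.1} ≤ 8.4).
P(τ_{4.1} ≤ 8.4) = 2(1 − Φ(4.1/√8.4)) = 2(1 − Φ(1.4146)) ≈ 0.1572

By the reflection principle for standard BM, P(τ_b ≤ t) = 2 · P(B_t ≥ b). Since B_t ~ N(0, t), P(B_t ≥ 4.1) = 1 − Φ(4.1/√t) = 1 − Φ(4.1/√8.4) = 1 − Φ(1.4146) ≈ 0.07859. Doubling: P(τ_{4.1} ≤ 8.4) ≈ 2 · 0.07859 = 0.15718 ≈ 0.1572.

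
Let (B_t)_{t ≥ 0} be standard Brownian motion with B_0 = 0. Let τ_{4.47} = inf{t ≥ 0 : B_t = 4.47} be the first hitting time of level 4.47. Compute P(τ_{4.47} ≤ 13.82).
P(τ_{4.47} ≤ 13.82) = 2(1 − Φ(4.47/√13.82)) = 2(1 − Φ(1.2024)) ≈ 0.2292

By the reflection principle for standard BM, P(τ_b ≤ t) = 2 · P(B_t ≥ b). Since B_t ~ N(0, t), P(B_t ≥ 4.47) = 1 − Φ(4.47/√t) = 1 − Φ(4.47/√13.82) = 1 − Φ(1.2024) ≈ 0.11460. Doubling: P(τ_{4.47} ≤ 13.82) ≈ 2 · 0.11460 = 0.22920 ≈ 0.2292.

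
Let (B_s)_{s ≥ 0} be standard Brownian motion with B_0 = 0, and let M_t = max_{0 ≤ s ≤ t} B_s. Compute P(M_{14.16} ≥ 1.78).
P(M_{14.16} ≥ 1.78) = 2·P(B_{14.16} ≥ 1.78) = 2(1 − Φ(1.78/√14.16)) ≈ 0.6362

By the reflection principle for Brownian motion, P(M_t ≥ a) = 2 · P(B_t ≥ a) for a ≥ 0. Since B_t ~ N(0, t), P(B_t ≥ 1.78) = 1 − Φ(1.78/√t) = 1 − Φ(1.78/√14.16) = 1 − Φ(0.4730). So
  P(M_{14.16} ≥ 1.78) = 2(1 − Φ(0.4730)) ≈ 0.6362.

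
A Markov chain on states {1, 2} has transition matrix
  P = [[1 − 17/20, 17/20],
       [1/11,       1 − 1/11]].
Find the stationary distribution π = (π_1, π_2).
π_1 = 20/207, π_2 = 187/207

Solve πP = π with π_1 + π_2 = 1. From πP = π: π_1 · (1 − 17/20) + π_2 · 1/11 = π_1 ⇒ π_2 · 1/11 = π_1 · 17/20 ⇒ π_2/π_1 = (17/20)/(1/11) = 187/20. Together with π_1 + π_2 = 1:
  π_1 = (1/11)/(17/20 + 1/11) = (1/11)/(207/220) = 20/207,
  π_2 = (17/20)/(17/20 + 1/11) = (17/20)/(207/220) = 187/207.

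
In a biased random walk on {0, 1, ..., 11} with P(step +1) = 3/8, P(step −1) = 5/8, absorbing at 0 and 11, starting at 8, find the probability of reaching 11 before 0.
P(hit 11 before 0) = (1 − (5/3)^8) / (1 − (5/3)^11) = 5184864/24325489

Let u_k denote P(reach 11 before 0 | start at k). Boundary: u_0 = 0, u_11 = 1. Recurrence: u_k = 3/8·u_{k+1} + 5/8·u_{k-1} for 1 ≤ k ≤ 10. Try u_k = A + B·r^k with r = q/p = (5/8)/(3/8) = 5/3. Substitution satisfies the recurrence; boundary conditions give:
  u_k = (1 − r^k) / (1 − r^N) = (1 − (5/3)^8) / (1 − (5/3)^11) = 5184864/24325489.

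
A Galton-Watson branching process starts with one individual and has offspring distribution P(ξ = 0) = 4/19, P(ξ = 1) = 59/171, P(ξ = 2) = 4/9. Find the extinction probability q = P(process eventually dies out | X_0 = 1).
q = 9/19

The pgf is f(s) = 4/19 + 59/171·s + 4/9·s². The extinction probability q is the smallest fixed point of f in [0, 1]. Setting s = f(s):
  4/9·s² + (59/171 − 1)·s + 4/19 = 0
  4/9·s² − (4/19 + 4/9)·s + 4/19 = 0
which factors as (s − 1)·(4/9·s − 4/19) = 0, giving roots s = 1 and s = (4/19)/(4/9) = 9/19.
Mean offspring μ = 59/171 + 2·4/9 = 211/171 > 1 (supercritical), so q < 1. The extinction probability is the smaller root: q = (4/19)/(4/9) = 9/19.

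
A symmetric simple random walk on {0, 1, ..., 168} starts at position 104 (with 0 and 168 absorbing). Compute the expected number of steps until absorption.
E[τ | X_0 = 104] = 6656

Let v_k = E[τ | X_0 = k]. Boundary: v_0 = v_168 = 0. Recurrence: v_k = 1 + (v_{k-1} + v_{k+1})/2 for 1 ≤ k ≤ 167. The particular solution to v_k − (v_{k-1} + v_{k+1})/2 = 1 is v_k = −k^2. Adding homogeneous solution A + B k and matching boundaries gives v_k = k (168 − k). Substituting k = 104: v_104 = 104 · 64 = 6656.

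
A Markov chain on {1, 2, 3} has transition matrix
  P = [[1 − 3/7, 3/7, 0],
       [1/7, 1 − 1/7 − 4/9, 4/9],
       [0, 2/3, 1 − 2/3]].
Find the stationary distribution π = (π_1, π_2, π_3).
π = (1/6, 1/2, 1/3)

This is a birth-death chain on three states, which satisfies detailed balance: π_1 · P_{12} = π_2 · P_{21} and π_2 · P_{23} = π_3 · P_{32}.
From π_1 · 3/7 = π_2 · 1/7: π_2/π_1 = (3/7)/(1/7) = 3.
From π_2 · 4/9 = π_3 · 2/3: π_3/π_2 = (4/9)/(2/3) = 2/3.
Take π_1 proportional to 1; then unnormalized π = (1, 3, 2). Normalize by dividing by the sum 6:
  π = (1/6, 1/2, 1/3).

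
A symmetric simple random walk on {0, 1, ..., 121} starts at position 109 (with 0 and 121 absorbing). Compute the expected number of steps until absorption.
E[τ | X_0 = 109] = 1308

Let v_k = E[τ | X_0 = k]. Boundary: v_0 = v_121 = 0. Recurrence: v_k = 1 + (v_{k-1} + v_{k+1})/2 for 1 ≤ k ≤ 120. The particular solution to v_k − (v_{k-1} + v_{k+1})/2 = 1 is v_k = −k^2. Adding homogeneous solution A + B k and matching boundaries gives v_k = k (121 − k). Substituting k = 109: v_109 = 109 · 12 = 1308.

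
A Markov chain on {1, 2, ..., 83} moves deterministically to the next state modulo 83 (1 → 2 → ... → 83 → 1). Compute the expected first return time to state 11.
E[T_11 | X_0 = 11] = 83

The chain cycles deterministically, so starting at state 11 it returns in exactly 83 steps. Equivalently, the stationary distribution is uniform π_j = 1/83 for every state j, so by Kac's formula E[T_11] = 1/π_11 = 83.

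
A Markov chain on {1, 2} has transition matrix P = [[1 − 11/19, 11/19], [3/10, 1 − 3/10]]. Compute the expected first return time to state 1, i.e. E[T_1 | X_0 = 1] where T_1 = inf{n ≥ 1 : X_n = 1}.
E[T_1 | X_0 = 1] = 1/π_1 = 167/57

For an irreducible recurrent Markov chain with stationary distribution π, E[T_i | X_0 = i] = 1/π_i (Kac's formula). Here π_1 = (3/10)/(11/19 + 3/10) = (3/10)/(167/190) = 57/167, so E[T_1 | X_0 = 1] = 1/π_1 = (11/19 + 3/10)/(3/10) = (167/190)/(3/10) = 167/57.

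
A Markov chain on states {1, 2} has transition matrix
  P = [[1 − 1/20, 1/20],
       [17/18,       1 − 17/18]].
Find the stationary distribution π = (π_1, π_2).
π_1 = 170/179, π_2 = 9/179

Solve πP = π with π_1 + π_2 = 1. From πP = π: π_1 · (1 − 1/20) + π_2 · 17/18 = π_1 ⇒ π_2 · 17/18 = π_1 · 1/20 ⇒ π_2/π_1 = (1/20)/(17/18) = 9/170. Together with π_1 + π_2 = 1:
  π_1 = (17/18)/(1/20 + 17/18) = (17/18)/(179/180) = 170/179,
  π_2 = (1/20)/(1/20 + 17/18) = (1/20)/(179/180) = 9/179.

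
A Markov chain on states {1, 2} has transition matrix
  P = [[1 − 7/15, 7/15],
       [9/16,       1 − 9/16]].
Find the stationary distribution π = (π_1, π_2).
π_1 = 135/247, π_2 = 112/247

Solve πP = π with π_1 + π_2 = 1. From πP = π: π_1 · (1 − 7/15) + π_2 · 9/16 = π_1 ⇒ π_2 · 9/16 = π_1 · 7/15 ⇒ π_2/π_1 = (7/15)/(9/16) = 112/135. Together with π_1 + π_2 = 1:
  π_1 = (9/16)/(7/15 + 9/16) = (9/16)/(247/240) = 135/247,
  π_2 = (7/15)/(7/15 + 9/16) = (7/15)/(247/240) = 112/247.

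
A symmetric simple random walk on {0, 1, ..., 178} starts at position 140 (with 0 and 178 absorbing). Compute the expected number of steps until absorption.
E[τ | X_0 = 140] = 5320

Let v_k = E[τ | X_0 = k]. Boundary: v_0 = v_178 = 0. Recurrence: v_k = 1 + (v_{k-1} + v_{k+1})/2 for 1 ≤ k ≤ 177. The particular solution to v_k − (v_{k-1} + v_{k+1})/2 = 1 is v_k = −k^2. Adding homogeneous solution A + B k and matching boundaries gives v_k = k (178 − k). Substituting k = 140: v_140 = 140 · 38 = 5320.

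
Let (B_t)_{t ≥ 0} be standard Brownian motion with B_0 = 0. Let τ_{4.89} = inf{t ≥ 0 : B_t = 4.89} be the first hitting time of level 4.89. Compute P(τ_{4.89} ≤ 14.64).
P(τ_{4.89} ≤ 14.64) = 2(1 − Φ(4.89/√14.64)) = 2(1 − Φ(1.2780)) ≈ 0.2012

By the reflection principle for standard BM, P(τ_b ≤ t) = 2 · P(B_t ≥ b). Since B_t ~ N(0, t), P(B_t ≥ 4.89) = 1 − Φ(4.89/√t) = 1 − Φ(4.89/√14.64) = 1 − Φ(1.2780) ≈ 0.10062. Doubling: P(τ_{4.89} ≤ 14.64) ≈ 2 · 0.10062 = 0.20124 ≈ 0.2012.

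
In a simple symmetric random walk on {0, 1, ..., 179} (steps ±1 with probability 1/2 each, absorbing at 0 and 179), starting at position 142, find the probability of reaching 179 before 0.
P(hit 179 before 0) = 142/179

Let u_k = P(hit 179 before 0 | start at k). Then u_0 = 0, u_179 = 1, and u_k = u_{k-1}/2 + u_{k+1}/2 for 1 ≤ k ≤ 178. This harmonic recurrence is solved by u_k = k/179, giving u_142 = 142/179.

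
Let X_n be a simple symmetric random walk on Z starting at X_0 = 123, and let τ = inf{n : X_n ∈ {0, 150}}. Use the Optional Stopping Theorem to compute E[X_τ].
E[X_τ] = 123

X_n is a martingale and τ is a bounded-mean stopping time (indeed τ is finite a.s. with bounded expectation since the walk is in a bounded region). By the OST, E[X_τ] = E[X_0] = 123. Equivalently: E[X_τ] = 150 · P(hit 150 first) + 0 · P(hit 0 first) = 150 · (123/150) = 123.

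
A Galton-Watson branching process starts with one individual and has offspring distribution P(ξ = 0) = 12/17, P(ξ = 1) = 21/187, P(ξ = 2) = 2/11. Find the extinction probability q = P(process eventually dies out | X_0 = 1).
q = 1

Mean offspring μ = 0·12/17 + 1·21/187 + 2·2/11 = 89/187 ≤ 1. For μ ≤ 1 with offspring not concentrated at 1, the Galton-Watson process goes extinct almost surely, so q = 1.
(Algebraic check: The pgf is f(s) = 12/17 + 21/187·s + 2/11·s². The extinction probability q is the smallest fixed point of f in [0, 1]. Setting s = f(s):
  2/11·s² + (21/187 − 1)·s + 12/17 = 0
  2/11·s² − (12/17 + 2/11)·s + 12/17 = 0
which factors as (s − 1)·(2/11·s − 12/17) = 0, giving roots s = 1 and s = (12/17)/(2/11) = 66/17. Since 66/17 ≥ 1, the smallest root in [0, 1] is s = 1.)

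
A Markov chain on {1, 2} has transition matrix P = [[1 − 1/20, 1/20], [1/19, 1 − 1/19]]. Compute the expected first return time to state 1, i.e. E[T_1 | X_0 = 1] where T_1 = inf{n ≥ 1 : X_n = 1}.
E[T_1 | X_0 = 1] = 1/π_1 = 39/20

For an irreducible recurrent Markov chain with stationary distribution π, E[T_i | X_0 = i] = 1/π_i (Kac's formula). Here π_1 = (1/19)/(1/20 + 1/19) = (1/19)/(39/380) = 20/39, so E[T_1 | X_0 = 1] = 1/π_1 = (1/20 + 1/19)/(1/19) = (39/380)/(1/19) = 39/20.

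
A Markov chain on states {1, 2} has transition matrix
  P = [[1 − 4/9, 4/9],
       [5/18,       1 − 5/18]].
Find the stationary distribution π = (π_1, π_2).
π_1 = 5/13, π_2 = 8/13

Solve πP = π with π_1 + π_2 = 1. From πP = π: π_1 · (1 − 4/9) + π_2 · 5/18 = π_1 ⇒ π_2 · 5/18 = π_1 · 4/9 ⇒ π_2/π_1 = (4/9)/(5/18) = 8/5. Together with π_1 + π_2 = 1:
  π_1 = (5/18)/(4/9 + 5/18) = (5/18)/(13/18) = 5/13,
  π_2 = (4/9)/(4/9 + 5/18) = (4/9)/(13/18) = 8/13.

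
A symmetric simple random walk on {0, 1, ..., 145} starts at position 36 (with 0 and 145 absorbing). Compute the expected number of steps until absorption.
E[τ | X_0 = 36] = 3924

Let v_k = E[τ | X_0 = k]. Boundary: v_0 = v_145 = 0. Recurrence: v_k = 1 + (v_{k-1} + v_{k+1})/2 for 1 ≤ k ≤ 144. The particular solution to v_k − (v_{k-1} + v_{k+1})/2 = 1 is v_k = −k^2. Adding homogeneous solution A + B k and matching boundaries gives v_k = k (145 − k). Substituting k = 36: v_36 = 36 · 109 = 3924.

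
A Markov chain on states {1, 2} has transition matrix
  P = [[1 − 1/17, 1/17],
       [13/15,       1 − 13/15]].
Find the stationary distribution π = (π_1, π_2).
π_1 = 221/236, π_2 = 15/236

Solve πP = π with π_1 + π_2 = 1. From πP = π: π_1 · (1 − 1/17) + π_2 · 13/15 = π_1 ⇒ π_2 · 13/15 = π_1 · 1/17 ⇒ π_2/π_1 = (1/17)/(13/15) = 15/221. Together with π_1 + π_2 = 1:
  π_1 = (13/15)/(1/17 + 13/15) = (13/15)/(236/255) = 221/236,
  π_2 = (1/17)/(1/17 + 13/15) = (1/17)/(236/255) = 15/236.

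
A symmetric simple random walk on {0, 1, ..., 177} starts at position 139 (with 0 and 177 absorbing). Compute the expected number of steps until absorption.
E[τ | X_0 = 139] = 5282

Let v_k = E[τ | X_0 = k]. Boundary: v_0 = v_177 = 0. Recurrence: v_k = 1 + (v_{k-1} + v_{k+1})/2 for 1 ≤ k ≤ 176. The particular solution to v_k − (v_{k-1} + v_{k+1})/2 = 1 is v_k = −k^2. Adding homogeneous solution A + B k and matching boundaries gives v_k = k (177 − k). Substituting k = 139: v_139 = 139 · 38 = 5282.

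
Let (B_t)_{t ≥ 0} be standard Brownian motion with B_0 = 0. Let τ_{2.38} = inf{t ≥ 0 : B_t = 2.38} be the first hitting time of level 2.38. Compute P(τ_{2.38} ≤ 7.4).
P(τ_{2.38} ≤ 7.4) = 2(1 − Φ(2.38/√7.4)) = 2(1 − Φ(0.8749)) ≈ 0.3816

By the reflection principle for standard BM, P(τ_b ≤ t) = 2 · P(B_t ≥ b). Since B_t ~ N(0, t), P(B_t ≥ 2.38) = 1 − Φ(2.38/√t) = 1 − Φ(2.38/√7.4) = 1 − Φ(0.8749) ≈ 0.19081. Doubling: P(τ_{2.38} ≤ 7.4) ≈ 2 · 0.19081 = 0.38162 ≈ 0.3816.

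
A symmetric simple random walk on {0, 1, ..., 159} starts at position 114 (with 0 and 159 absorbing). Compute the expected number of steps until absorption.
E[τ | X_0 = 114] = 5130

Let v_k = E[τ | X_0 = k]. Boundary: v_0 = v_159 = 0. Recurrence: v_k = 1 + (v_{k-1} + v_{k+1})/2 for 1 ≤ k ≤ 158. The particular solution to v_k − (v_{k-1} + v_{k+1})/2 = 1 is v_k = −k^2. Adding homogeneous solution A + B k and matching boundaries gives v_k = k (159 − k). Substituting k = 114: v_114 = 114 · 45 = 5130.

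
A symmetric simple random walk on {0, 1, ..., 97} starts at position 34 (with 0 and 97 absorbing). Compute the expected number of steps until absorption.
E[τ | X_0 = 34] = 2142

Let v_k = E[τ | X_0 = k]. Boundary: v_0 = v_97 = 0. Recurrence: v_k = 1 + (v_{k-1} + v_{k+1})/2 for 1 ≤ k ≤ 96. The particular solution to v_k − (v_{k-1} + v_{k+1})/2 = 1 is v_k = −k^2. Adding homogeneous solution A + B k and matching boundaries gives v_k = k (97 − k). Substituting k = 34: v_34 = 34 · 63 = 2142.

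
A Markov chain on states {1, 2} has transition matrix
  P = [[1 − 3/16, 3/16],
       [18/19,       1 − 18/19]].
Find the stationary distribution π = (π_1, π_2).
π_1 = 96/115, π_2 = 19/115

Solve πP = π with π_1 + π_2 = 1. From πP = π: π_1 · (1 − 3/16) + π_2 · 18/19 = π_1 ⇒ π_2 · 18/19 = π_1 · 3/16 ⇒ π_2/π_1 = (3/16)/(18/19) = 19/96. Together with π_1 + π_2 = 1:
  π_1 = (18/19)/(3/16 + 18/19) = (18/19)/(345/304) = 96/115,
  π_2 = (3/16)/(3/16 + 18/19) = (3/16)/(345/304) = 19/115.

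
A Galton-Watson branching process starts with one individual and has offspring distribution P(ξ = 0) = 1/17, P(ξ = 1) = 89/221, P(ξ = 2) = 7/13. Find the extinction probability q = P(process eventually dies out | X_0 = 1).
q = 13/119

The pgf is f(s) = 1/17 + 89/221·s + 7/13·s². The extinction probability q is the smallest fixed point of f in [0, 1]. Setting s = f(s):
  7/13·s² + (89/221 − 1)·s + 1/17 = 0
  7/13·s² − (1/17 + 7/13)·s + 1/17 = 0
which factors as (s − 1)·(7/13·s − 1/17) = 0, giving roots s = 1 and s = (1/17)/(7/13) = 13/119.
Mean offspring μ = 89/221 + 2·7/13 = 327/221 > 1 (supercritical), so q < 1. The extinction probability is the smaller root: q = (1/17)/(7/13) = 13/119.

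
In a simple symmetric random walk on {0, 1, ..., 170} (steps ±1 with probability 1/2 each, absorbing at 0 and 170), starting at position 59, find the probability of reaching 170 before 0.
P(hit 170 before 0) = 59/170

Let u_k = P(hit 170 before 0 | start at k). Then u_0 = 0, u_170 = 1, and u_k = u_{k-1}/2 + u_{k+1}/2 for 1 ≤ k ≤ 169. This harmonic recurrence is solved by u_k = k/170, giving u_59 = 59/170.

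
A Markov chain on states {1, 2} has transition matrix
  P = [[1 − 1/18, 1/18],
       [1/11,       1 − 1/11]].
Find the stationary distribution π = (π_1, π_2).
π_1 = 18/29, π_2 = 11/29

Solve πP = π with π_1 + π_2 = 1. From πP = π: π_1 · (1 − 1/18) + π_2 · 1/11 = π_1 ⇒ π_2 · 1/11 = π_1 · 1/18 ⇒ π_2/π_1 = (1/18)/(1/11) = 11/18. Together with π_1 + π_2 = 1:
  π_1 = (1/11)/(1/18 + 1/11) = (1/11)/(29/198) = 18/29,
  π_2 = (1/18)/(1/18 + 1/11) = (1/18)/(29/198) = 11/29.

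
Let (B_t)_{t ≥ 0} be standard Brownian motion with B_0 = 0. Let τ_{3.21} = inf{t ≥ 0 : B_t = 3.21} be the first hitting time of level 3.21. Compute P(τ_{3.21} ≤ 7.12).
P(τ_{3.21} ≤ 7.12) = 2(1 − Φ(3.21/√7.12)) = 2(1 − Φ(1.2030)) ≈ 0.2290

By the reflection principle for standard BM, P(τ_b ≤ t) = 2 · P(B_t ≥ b). Since B_t ~ N(0, t), P(B_t ≥ 3.21) = 1 − Φ(3.21/√t) = 1 − Φ(3.21/√7.12) = 1 − Φ(1.2030) ≈ 0.11449. Doubling: P(τ_{3.21} ≤ 7.12) ≈ 2 · 0.11449 = 0.22898 ≈ 0.2290.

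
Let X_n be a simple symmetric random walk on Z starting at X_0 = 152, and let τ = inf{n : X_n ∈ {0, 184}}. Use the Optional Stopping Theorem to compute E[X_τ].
E[X_τ] = 152

X_n is a martingale and τ is a bounded-mean stopping time (indeed τ is finite a.s. with bounded expectation since the walk is in a bounded region). By the OST, E[X_τ] = E[X_0] = 152. Equivalently: E[X_τ] = 184 · P(hit 184 first) + 0 · P(hit 0 first) = 184 · (152/184) = 152.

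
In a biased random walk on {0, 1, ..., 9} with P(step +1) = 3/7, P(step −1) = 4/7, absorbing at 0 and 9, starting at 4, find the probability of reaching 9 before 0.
P(hit 9 before 0) = (1 − (4/3)^4) / (1 − (4/3)^9) = 42525/242461

Let u_k denote P(reach 9 before 0 | start at k). Boundary: u_0 = 0, u_9 = 1. Recurrence: u_k = 3/7·u_{k+1} + 4/7·u_{k-1} for 1 ≤ k ≤ 8. Try u_k = A + B·r^k with r = q/p = (4/7)/(3/7) = 4/3. Substitution satisfies the recurrence; boundary conditions give:
  u_k = (1 − r^k) / (1 − r^N) = (1 − (4/3)^4) / (1 − (4/3)^9) = 42525/242461.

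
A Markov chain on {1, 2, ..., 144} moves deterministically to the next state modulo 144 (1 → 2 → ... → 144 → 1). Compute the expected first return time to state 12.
E[T_12 | X_0 = 12] = 144

The chain cycles deterministically, so starting at state 12 it returns in exactly 144 steps. Equivalently, the stationary distribution is uniform π_j = 1/144 for every state j, so by Kac's formula E[T_12] = 1/π_12 = 144.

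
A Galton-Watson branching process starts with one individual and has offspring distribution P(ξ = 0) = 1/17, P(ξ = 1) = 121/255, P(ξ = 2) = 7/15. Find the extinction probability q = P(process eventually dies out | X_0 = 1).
q = 15/119

The pgf is f(s) = 1/17 + 121/255·s + 7/15·s². The extinction probability q is the smallest fixed point of f in [0, 1]. Setting s = f(s):
  7/15·s² + (121/255 − 1)·s + 1/17 = 0
  7/15·s² − (1/17 + 7/15)·s + 1/17 = 0
which factors as (s − 1)·(7/15·s − 1/17) = 0, giving roots s = 1 and s = (1/17)/(7/15) = 15/119.
Mean offspring μ = 121/255 + 2·7/15 = 359/255 > 1 (supercritical), so q < 1. The extinction probability is the smaller root: q = (1/17)/(7/15) = 15/119.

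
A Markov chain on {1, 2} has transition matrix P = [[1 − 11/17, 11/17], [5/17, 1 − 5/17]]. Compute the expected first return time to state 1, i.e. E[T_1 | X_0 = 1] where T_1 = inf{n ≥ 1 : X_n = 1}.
E[T_1 | X_0 = 1] = 1/π_1 = 16/5

For an irreducible recurrent Markov chain with stationary distribution π, E[T_i | X_0 = i] = 1/π_i (Kac's formula). Here π_1 = (5/17)/(11/17 + 5/17) = (5/17)/(16/17) = 5/16, so E[T_1 | X_0 = 1] = 1/π_1 = (11/17 + 5/17)/(5/17) = (16/17)/(5/17) = 16/5.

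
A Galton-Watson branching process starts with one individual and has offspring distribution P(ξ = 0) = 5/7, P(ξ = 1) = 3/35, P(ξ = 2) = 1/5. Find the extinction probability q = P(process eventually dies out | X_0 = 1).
q = 1

Mean offspring μ = 0·5/7 + 1·3/35 + 2·1/5 = 17/35 ≤ 1. For μ ≤ 1 with offspring not concentrated at 1, the Galton-Watson process goes extinct almost surely, so q = 1.
(Algebraic check: The pgf is f(s) = 5/7 + 3/35·s + 1/5·s². The extinction probability q is the smallest fixed point of f in [0, 1]. Setting s = f(s):
  1/5·s² + (3/35 − 1)·s + 5/7 = 0
  1/5·s² − (5/7 + 1/5)·s + 5/7 = 0
which factors as (s − 1)·(1/5·s − 5/7) = 0, giving roots s = 1 and s = (5/7)/(1/5) = 25/7. Since 25/7 ≥ 1, the smallest root in [0, 1] is s = 1.)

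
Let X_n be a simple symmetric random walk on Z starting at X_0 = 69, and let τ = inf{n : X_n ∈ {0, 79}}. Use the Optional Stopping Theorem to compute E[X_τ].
E[X_τ] = 69

X_n is a martingale and τ is a bounded-mean stopping time (indeed τ is finite a.s. with bounded expectation since the walk is in a bounded region). By the OST, E[X_τ] = E[X_0] = 69. Equivalently: E[X_τ] = 79 · P(hit 79 first) + 0 · P(hit 0 first) = 79 · (69/79) = 69.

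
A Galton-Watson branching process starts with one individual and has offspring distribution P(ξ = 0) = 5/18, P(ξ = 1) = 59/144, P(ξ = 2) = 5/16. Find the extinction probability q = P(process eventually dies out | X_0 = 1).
q = 8/9

The pgf is f(s) = 5/18 + 59/144·s + 5/16·s². The extinction probability q is the smallest fixed point of f in [0, 1]. Setting s = f(s):
  5/16·s² + (59/144 − 1)·s + 5/18 = 0
  5/16·s² − (5/18 + 5/16)·s + 5/18 = 0
which factors as (s − 1)·(5/16·s − 5/18) = 0, giving roots s = 1 and s = (5/18)/(5/16) = 8/9.
Mean offspring μ = 59/144 + 2·5/16 = 149/144 > 1 (supercritical), so q < 1. The extinction probability is the smaller root: q = (5/18)/(5/16) = 8/9.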